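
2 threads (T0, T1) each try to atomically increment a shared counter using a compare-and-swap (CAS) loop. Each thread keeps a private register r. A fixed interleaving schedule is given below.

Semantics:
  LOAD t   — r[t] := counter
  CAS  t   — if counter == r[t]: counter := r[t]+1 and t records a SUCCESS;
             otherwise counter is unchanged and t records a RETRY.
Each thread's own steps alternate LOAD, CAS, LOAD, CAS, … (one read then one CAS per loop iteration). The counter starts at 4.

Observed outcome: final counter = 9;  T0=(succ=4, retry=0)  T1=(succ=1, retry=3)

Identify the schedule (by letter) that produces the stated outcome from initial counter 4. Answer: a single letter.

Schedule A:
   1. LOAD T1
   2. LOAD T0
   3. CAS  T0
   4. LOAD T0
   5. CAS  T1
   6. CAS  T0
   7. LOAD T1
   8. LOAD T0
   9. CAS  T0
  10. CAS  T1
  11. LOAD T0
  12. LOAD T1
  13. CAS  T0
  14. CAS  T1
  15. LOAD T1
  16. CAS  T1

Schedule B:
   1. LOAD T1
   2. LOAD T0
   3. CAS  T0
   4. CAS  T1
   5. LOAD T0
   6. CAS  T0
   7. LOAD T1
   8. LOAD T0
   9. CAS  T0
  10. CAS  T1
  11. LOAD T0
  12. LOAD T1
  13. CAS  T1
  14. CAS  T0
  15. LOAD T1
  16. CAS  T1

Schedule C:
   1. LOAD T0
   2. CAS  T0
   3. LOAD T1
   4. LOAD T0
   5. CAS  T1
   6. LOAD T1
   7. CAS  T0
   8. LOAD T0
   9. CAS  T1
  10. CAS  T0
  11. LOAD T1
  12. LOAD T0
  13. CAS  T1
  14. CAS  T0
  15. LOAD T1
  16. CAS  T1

A

Tracing schedule A:
   1) LOAD T1:  M=4  r_T1=4
   2) LOAD T0:  M=4  r_T0=4
   3) CAS  T0:  M=5  r_T0=4 ✓
   4) LOAD T0:  M=5  r_T0=5
   5) CAS  T1:  M=5  r_T1=4 ✗
   6) CAS  T0:  M=6  r_T0=5 ✓
   7) LOAD T1:  M=6  r_T1=6
   8) LOAD T0:  M=6  r_T0=6
   9) CAS  T0:  M=7  r_T0=6 ✓
  10) CAS  T1:  M=7  r_T1=6 ✗
  11) LOAD T0:  M=7  r_T0=7
  12) LOAD T1:  M=7  r_T1=7
  13) CAS  T0:  M=8  r_T0=7 ✓
  14) CAS  T1:  M=8  r_T1=7 ✗
  15) LOAD T1:  M=8  r_T1=8
  16) CAS  T1:  M=9  r_T1=8 ✓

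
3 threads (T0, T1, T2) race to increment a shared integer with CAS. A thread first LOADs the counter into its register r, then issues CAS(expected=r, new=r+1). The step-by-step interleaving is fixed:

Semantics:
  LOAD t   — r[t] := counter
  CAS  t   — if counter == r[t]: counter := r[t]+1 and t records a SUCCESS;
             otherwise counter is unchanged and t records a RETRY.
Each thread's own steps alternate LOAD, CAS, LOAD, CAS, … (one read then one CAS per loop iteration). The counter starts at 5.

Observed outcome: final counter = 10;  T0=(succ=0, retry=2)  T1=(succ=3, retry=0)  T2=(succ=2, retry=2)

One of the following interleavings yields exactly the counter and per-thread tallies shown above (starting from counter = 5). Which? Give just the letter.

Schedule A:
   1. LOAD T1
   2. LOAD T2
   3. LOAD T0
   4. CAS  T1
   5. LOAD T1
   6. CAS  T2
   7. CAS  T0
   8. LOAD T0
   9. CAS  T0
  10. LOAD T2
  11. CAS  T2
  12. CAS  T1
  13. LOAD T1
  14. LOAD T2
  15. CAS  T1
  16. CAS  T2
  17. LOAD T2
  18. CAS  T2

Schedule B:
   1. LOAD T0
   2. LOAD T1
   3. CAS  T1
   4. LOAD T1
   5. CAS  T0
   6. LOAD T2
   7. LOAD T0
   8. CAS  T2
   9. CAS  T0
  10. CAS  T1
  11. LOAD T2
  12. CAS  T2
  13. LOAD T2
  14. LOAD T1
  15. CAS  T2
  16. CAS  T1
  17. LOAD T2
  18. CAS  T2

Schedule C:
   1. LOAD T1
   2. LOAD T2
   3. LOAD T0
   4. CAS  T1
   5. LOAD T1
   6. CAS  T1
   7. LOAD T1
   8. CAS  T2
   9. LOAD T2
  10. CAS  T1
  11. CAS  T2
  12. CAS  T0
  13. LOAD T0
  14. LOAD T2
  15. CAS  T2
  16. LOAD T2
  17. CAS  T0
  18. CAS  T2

C

Tracing schedule C:
#1 T1 reads 5
#2 T2 reads 5
#3 T0 reads 5
#4 T1 CAS(5→6) writes; counter now 6
#5 T1 reads 6
#6 T1 CAS(6→7) writes; counter now 7
#7 T1 reads 7
#8 T2 CAS(5→6) fails; counter now 7
#9 T2 reads 7
#10 T1 CAS(7→8) writes; counter now 8
#11 T2 CAS(7→8) fails; counter now 8
#12 T0 CAS(5→6) fails; counter now 8
#13 T0 reads 8
#14 T2 reads 8
#15 T2 CAS(8→9) writes; counter now 9
#16 T2 reads 9
#17 T0 CAS(8→9) fails; counter now 9
#18 T2 CAS(9→10) writes; counter now 10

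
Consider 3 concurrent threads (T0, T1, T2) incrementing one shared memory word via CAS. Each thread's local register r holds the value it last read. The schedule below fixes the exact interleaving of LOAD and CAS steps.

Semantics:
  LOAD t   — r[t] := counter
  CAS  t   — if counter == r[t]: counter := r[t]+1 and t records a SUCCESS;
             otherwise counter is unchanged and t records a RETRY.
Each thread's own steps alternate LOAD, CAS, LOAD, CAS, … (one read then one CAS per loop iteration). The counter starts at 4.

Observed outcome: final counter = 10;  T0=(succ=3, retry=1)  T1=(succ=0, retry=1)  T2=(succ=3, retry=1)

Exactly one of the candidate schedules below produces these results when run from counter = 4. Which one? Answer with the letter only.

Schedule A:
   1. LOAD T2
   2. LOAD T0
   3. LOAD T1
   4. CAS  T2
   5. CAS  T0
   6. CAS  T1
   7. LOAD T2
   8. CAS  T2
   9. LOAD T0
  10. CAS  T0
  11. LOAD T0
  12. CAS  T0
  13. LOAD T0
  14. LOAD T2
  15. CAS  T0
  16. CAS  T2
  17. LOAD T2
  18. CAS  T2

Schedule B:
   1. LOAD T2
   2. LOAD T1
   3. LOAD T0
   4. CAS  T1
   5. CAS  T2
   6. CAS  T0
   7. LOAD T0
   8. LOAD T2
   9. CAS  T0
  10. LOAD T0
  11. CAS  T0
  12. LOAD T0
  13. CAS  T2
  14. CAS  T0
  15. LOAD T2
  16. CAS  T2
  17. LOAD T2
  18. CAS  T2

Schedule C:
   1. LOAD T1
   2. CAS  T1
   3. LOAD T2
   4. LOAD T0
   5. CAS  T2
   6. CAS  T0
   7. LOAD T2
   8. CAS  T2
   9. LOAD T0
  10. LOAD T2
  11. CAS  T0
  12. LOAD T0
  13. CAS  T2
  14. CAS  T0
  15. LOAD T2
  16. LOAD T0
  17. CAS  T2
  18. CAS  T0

Tracing schedule A:
   1) LOAD T2:  M=4  r_T2=4
   2) LOAD T0:  M=4  r_T0=4
   3) LOAD T1:  M=4  r_T1=4
   4) CAS  T2:  M=5  r_T2=4 ✓
   5) CAS  T0:  M=5  r_T0=4 ✗
   6) CAS  T1:  M=5  r_T1=4 ✗
   7) LOAD T2:  M=5  r_T2=5
   8) CAS  T2:  M=6  r_T2=5 ✓
   9) LOAD T0:  M=6  r_T0=6
  10) CAS  T0:  M=7  r_T0=6 ✓
  11) LOAD T0:  M=7  r_T0=7
  12) CAS  T0:  M=8  r_T0=7 ✓
  13) LOAD T0:  M=8  r_T0=8
  14) LOAD T2:  M=8  r_T2=8
  15) CAS  T0:  M=9  r_T0=8 ✓
  16) CAS  T2:  M=9  r_T2=8 ✗
  17) LOAD T2:  M=9  r_T2=9
  18) CAS  T2:  M=10  r_T2=9 ✓

A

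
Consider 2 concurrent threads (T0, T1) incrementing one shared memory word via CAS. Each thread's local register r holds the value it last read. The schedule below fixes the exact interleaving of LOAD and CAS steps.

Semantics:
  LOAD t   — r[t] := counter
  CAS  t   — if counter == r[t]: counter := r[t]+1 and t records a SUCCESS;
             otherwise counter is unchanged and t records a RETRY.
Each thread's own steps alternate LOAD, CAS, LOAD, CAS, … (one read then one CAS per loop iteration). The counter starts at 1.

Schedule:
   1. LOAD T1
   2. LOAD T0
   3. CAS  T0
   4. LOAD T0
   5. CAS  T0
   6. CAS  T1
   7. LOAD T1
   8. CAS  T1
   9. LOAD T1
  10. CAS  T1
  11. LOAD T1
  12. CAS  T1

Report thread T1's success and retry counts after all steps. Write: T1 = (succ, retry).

T1 = (3, 1)

step 1: T1 LOAD ⇒ load; ctr=1 reg=1
step 2: T0 LOAD ⇒ load; ctr=1 reg=1
step 3: T0 CAS ⇒ ok; ctr=2 reg=1
step 4: T0 LOAD ⇒ load; ctr=2 reg=2
step 5: T0 CAS ⇒ ok; ctr=3 reg=2
step 6: T1 CAS ⇒ retry; ctr=3 reg=1
step 7: T1 LOAD ⇒ load; ctr=3 reg=3
step 8: T1 CAS ⇒ ok; ctr=4 reg=3
step 9: T1 LOAD ⇒ load; ctr=4 reg=4
step 10: T1 CAS ⇒ ok; ctr=5 reg=4
step 11: T1 LOAD ⇒ load; ctr=5 reg=5
step 12: T1 CAS ⇒ ok; ctr=6 reg=5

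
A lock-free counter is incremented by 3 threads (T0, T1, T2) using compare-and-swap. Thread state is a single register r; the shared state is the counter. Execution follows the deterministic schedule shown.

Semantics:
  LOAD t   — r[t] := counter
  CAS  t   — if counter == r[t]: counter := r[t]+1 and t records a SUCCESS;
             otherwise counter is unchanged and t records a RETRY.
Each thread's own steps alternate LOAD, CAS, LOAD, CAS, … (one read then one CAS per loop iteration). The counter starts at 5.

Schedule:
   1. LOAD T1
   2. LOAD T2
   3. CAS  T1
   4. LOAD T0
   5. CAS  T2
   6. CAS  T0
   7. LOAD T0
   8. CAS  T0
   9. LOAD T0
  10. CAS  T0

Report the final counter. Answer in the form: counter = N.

counter = 9

T1 LOAD — after: cnt=5, r=5 — load
T2 LOAD — after: cnt=5, r=5 — load
T1 CAS — after: cnt=6, r=5 — ok
T0 LOAD — after: cnt=6, r=6 — load
T2 CAS — after: cnt=6, r=5 — retry
T0 CAS — after: cnt=7, r=6 — ok
T0 LOAD — after: cnt=7, r=7 — load
T0 CAS — after: cnt=8, r=7 — ok
T0 LOAD — after: cnt=8, r=8 — load
T0 CAS — after: cnt=9, r=8 — ok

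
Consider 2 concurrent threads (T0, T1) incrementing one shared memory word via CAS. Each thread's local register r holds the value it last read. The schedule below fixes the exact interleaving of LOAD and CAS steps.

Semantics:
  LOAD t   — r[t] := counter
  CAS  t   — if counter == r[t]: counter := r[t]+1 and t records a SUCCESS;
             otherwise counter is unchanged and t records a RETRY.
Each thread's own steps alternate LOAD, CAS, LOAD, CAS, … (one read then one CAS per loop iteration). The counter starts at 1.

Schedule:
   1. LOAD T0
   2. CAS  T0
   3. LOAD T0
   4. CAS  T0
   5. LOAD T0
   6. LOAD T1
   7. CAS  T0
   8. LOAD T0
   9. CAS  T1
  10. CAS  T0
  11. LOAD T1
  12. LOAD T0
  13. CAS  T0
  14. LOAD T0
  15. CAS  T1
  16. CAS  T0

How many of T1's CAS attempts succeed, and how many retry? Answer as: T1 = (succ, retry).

T1 = (0, 2)

T0 LOAD — after: cnt=1, r=1 — load
T0 CAS — after: cnt=2, r=1 — ok
T0 LOAD — after: cnt=2, r=2 — load
T0 CAS — after: cnt=3, r=2 — ok
T0 LOAD — after: cnt=3, r=3 — load
T1 LOAD — after: cnt=3, r=3 — load
T0 CAS — after: cnt=4, r=3 — ok
T0 LOAD — after: cnt=4, r=4 — load
T1 CAS — after: cnt=4, r=3 — retry
T0 CAS — after: cnt=5, r=4 — ok
T1 LOAD — after: cnt=5, r=5 — load
T0 LOAD — after: cnt=5, r=5 — load
T0 CAS — after: cnt=6, r=5 — ok
T0 LOAD — after: cnt=6, r=6 — load
T1 CAS — after: cnt=6, r=5 — retry
T0 CAS — after: cnt=7, r=6 — ok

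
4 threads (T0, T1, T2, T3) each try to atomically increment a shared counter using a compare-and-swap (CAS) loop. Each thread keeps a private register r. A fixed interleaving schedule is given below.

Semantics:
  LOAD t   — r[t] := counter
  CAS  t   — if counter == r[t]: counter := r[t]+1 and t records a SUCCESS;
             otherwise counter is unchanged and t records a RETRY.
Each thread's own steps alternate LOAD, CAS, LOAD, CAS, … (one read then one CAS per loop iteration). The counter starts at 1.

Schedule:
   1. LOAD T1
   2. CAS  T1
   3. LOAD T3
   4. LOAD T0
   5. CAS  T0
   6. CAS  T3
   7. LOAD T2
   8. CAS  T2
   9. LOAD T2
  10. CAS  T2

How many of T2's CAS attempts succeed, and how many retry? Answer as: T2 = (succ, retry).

T2 = (2, 0)

   1) LOAD T1:  M=1  r_T1=1
   2) CAS  T1:  M=2  r_T1=1 ✓
   3) LOAD T3:  M=2  r_T3=2
   4) LOAD T0:  M=2  r_T0=2
   5) CAS  T0:  M=3  r_T0=2 ✓
   6) CAS  T3:  M=3  r_T3=2 ✗
   7) LOAD T2:  M=3  r_T2=3
   8) CAS  T2:  M=4  r_T2=3 ✓
   9) LOAD T2:  M=4  r_T2=4
  10) CAS  T2:  M=5  r_T2=4 ✓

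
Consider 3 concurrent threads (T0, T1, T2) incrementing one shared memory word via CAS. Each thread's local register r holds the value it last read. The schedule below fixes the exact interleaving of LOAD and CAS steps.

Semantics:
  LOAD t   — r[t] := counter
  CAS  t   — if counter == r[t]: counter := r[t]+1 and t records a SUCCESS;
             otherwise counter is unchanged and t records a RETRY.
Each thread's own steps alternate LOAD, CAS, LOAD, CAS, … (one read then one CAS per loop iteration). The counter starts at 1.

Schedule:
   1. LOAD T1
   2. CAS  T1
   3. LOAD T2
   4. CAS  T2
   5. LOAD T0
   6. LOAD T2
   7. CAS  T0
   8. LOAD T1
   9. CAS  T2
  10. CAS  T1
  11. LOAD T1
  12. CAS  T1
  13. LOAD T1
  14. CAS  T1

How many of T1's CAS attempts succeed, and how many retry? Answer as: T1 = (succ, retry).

#1 T1 reads 1
#2 T1 CAS(1→2) writes; counter now 2
#3 T2 reads 2
#4 T2 CAS(2→3) writes; counter now 3
#5 T0 reads 3
#6 T2 reads 3
#7 T0 CAS(3→4) writes; counter now 4
#8 T1 reads 4
#9 T2 CAS(3→4) fails; counter now 4
#10 T1 CAS(4→5) writes; counter now 5
#11 T1 reads 5
#12 T1 CAS(5→6) writes; counter now 6
#13 T1 reads 6
#14 T1 CAS(6→7) writes; counter now 7

T1 = (4, 0)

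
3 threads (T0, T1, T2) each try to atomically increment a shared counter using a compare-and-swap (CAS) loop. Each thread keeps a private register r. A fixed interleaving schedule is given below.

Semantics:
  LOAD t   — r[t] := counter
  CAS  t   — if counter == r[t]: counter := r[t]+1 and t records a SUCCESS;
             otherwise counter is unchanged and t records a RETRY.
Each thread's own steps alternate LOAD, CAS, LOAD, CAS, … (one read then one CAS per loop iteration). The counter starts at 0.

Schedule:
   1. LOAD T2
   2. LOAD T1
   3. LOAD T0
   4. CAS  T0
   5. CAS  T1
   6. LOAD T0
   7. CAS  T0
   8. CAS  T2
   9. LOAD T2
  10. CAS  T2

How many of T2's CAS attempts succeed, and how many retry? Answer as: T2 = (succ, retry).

T2 LOAD — after: cnt=0, r=0 — load
T1 LOAD — after: cnt=0, r=0 — load
T0 LOAD — after: cnt=0, r=0 — load
T0 CAS — after: cnt=1, r=0 — ok
T1 CAS — after: cnt=1, r=0 — retry
T0 LOAD — after: cnt=1, r=1 — load
T0 CAS — after: cnt=2, r=1 — ok
T2 CAS — after: cnt=2, r=0 — retry
T2 LOAD — after: cnt=2, r=2 — load
T2 CAS — after: cnt=3, r=2 — ok

T2 = (1, 1)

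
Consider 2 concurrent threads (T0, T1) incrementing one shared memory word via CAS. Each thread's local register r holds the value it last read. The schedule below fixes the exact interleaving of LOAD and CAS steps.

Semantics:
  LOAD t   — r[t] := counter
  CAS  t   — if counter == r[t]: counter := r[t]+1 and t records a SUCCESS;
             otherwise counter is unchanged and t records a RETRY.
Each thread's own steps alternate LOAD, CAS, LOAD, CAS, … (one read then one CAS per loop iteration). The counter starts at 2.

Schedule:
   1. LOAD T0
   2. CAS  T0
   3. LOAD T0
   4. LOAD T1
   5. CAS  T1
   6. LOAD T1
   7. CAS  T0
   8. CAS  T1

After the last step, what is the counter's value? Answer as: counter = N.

   1) LOAD T0:  M=2  r_T0=2
   2) CAS  T0:  M=3  r_T0=2 ✓
   3) LOAD T0:  M=3  r_T0=3
   4) LOAD T1:  M=3  r_T1=3
   5) CAS  T1:  M=4  r_T1=3 ✓
   6) LOAD T1:  M=4  r_T1=4
   7) CAS  T0:  M=4  r_T0=3 ✗
   8) CAS  T1:  M=5  r_T1=4 ✓

counter = 5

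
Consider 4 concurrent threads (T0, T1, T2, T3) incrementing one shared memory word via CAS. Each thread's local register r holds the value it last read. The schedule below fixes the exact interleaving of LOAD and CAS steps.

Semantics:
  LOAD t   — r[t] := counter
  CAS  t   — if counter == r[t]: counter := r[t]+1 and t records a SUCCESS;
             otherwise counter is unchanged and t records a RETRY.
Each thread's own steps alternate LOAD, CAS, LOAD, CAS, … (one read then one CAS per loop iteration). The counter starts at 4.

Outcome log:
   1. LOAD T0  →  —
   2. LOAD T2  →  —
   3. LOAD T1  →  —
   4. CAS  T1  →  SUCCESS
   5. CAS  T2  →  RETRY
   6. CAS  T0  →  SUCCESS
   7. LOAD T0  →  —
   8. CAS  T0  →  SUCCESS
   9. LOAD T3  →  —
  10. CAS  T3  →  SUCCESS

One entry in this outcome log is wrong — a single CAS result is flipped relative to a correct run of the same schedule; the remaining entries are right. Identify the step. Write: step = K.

step = 6

Correct run:
[1] T0.load  rd  (counter 4, T0.r 4)
[2] T2.load  rd  (counter 4, T2.r 4)
[3] T1.load  rd  (counter 4, T1.r 4)
[4] T1.cas  hit  (counter 5, T1.r 4)
[5] T2.cas  miss  (counter 5, T2.r 4)
[6] T0.cas  miss  (counter 5, T0.r 4)
[7] T0.load  rd  (counter 5, T0.r 5)
[8] T0.cas  hit  (counter 6, T0.r 5)
[9] T3.load  rd  (counter 6, T3.r 6)
[10] T3.cas  hit  (counter 7, T3.r 6)
Mismatch at 6.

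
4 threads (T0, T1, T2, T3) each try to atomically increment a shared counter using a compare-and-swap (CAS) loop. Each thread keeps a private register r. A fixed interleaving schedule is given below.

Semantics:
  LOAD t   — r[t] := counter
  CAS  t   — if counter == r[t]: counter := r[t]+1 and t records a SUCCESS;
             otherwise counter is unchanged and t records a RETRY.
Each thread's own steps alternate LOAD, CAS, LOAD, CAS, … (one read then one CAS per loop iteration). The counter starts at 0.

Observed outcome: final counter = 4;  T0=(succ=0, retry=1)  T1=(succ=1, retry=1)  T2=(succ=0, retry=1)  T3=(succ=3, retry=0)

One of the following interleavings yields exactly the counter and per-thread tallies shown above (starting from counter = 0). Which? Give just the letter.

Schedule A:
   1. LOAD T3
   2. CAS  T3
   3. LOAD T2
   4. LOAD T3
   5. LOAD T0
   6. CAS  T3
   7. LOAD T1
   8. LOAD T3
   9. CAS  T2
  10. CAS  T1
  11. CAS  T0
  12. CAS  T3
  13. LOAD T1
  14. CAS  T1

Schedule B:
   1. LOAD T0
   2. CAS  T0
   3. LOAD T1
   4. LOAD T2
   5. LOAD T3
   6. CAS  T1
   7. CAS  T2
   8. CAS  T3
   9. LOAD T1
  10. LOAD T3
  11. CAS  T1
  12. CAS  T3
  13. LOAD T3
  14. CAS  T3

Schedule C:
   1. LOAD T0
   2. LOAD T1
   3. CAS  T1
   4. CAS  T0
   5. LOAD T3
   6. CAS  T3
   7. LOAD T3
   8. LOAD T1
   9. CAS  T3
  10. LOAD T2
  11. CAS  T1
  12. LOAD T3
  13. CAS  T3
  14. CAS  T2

Tracing schedule C:
step 1: T0 LOAD ⇒ load; ctr=0 reg=0
step 2: T1 LOAD ⇒ load; ctr=0 reg=0
step 3: T1 CAS ⇒ ok; ctr=1 reg=0
step 4: T0 CAS ⇒ retry; ctr=1 reg=0
step 5: T3 LOAD ⇒ load; ctr=1 reg=1
step 6: T3 CAS ⇒ ok; ctr=2 reg=1
step 7: T3 LOAD ⇒ load; ctr=2 reg=2
step 8: T1 LOAD ⇒ load; ctr=2 reg=2
step 9: T3 CAS ⇒ ok; ctr=3 reg=2
step 10: T2 LOAD ⇒ load; ctr=3 reg=3
step 11: T1 CAS ⇒ retry; ctr=3 reg=2
step 12: T3 LOAD ⇒ load; ctr=3 reg=3
step 13: T3 CAS ⇒ ok; ctr=4 reg=3
step 14: T2 CAS ⇒ retry; ctr=4 reg=3

C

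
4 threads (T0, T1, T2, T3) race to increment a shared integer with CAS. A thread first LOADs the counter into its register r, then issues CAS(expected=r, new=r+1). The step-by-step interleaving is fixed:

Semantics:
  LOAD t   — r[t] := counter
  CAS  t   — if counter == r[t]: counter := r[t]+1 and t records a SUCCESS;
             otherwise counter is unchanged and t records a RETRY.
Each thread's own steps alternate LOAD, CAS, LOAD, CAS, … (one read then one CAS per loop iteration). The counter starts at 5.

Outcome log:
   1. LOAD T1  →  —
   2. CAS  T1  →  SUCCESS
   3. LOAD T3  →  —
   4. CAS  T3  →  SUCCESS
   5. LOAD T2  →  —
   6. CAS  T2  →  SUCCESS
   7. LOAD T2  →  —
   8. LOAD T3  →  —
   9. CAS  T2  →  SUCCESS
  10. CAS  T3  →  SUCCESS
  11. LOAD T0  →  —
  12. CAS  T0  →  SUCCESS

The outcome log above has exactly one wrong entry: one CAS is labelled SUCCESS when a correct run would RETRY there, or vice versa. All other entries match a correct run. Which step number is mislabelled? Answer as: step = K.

step = 10

Re-executing:
T1 LOAD — after: cnt=5, r=5 — load
T1 CAS — after: cnt=6, r=5 — ok
T3 LOAD — after: cnt=6, r=6 — load
T3 CAS — after: cnt=7, r=6 — ok
T2 LOAD — after: cnt=7, r=7 — load
T2 CAS — after: cnt=8, r=7 — ok
T2 LOAD — after: cnt=8, r=8 — load
T3 LOAD — after: cnt=8, r=8 — load
T2 CAS — after: cnt=9, r=8 — ok
T3 CAS — after: cnt=9, r=8 — retry
T0 LOAD — after: cnt=9, r=9 — load
T0 CAS — after: cnt=10, r=9 — ok
Mismatch at 10.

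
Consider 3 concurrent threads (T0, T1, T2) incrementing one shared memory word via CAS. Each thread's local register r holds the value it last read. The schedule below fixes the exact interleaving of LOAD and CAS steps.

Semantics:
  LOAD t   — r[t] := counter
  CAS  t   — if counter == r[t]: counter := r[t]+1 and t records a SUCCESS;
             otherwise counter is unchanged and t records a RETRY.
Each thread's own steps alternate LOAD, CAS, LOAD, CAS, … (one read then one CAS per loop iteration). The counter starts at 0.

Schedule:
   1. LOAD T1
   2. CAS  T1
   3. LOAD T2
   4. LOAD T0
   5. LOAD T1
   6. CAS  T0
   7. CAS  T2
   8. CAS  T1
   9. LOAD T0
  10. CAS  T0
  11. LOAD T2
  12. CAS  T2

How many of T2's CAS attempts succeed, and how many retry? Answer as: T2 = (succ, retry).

[1] T1.load  rd  (counter 0, T1.r 0)
[2] T1.cas  hit  (counter 1, T1.r 0)
[3] T2.load  rd  (counter 1, T2.r 1)
[4] T0.load  rd  (counter 1, T0.r 1)
[5] T1.load  rd  (counter 1, T1.r 1)
[6] T0.cas  hit  (counter 2, T0.r 1)
[7] T2.cas  miss  (counter 2, T2.r 1)
[8] T1.cas  miss  (counter 2, T1.r 1)
[9] T0.load  rd  (counter 2, T0.r 2)
[10] T0.cas  hit  (counter 3, T0.r 2)
[11] T2.load  rd  (counter 3, T2.r 3)
[12] T2.cas  hit  (counter 4, T2.r 3)

T2 = (1, 1)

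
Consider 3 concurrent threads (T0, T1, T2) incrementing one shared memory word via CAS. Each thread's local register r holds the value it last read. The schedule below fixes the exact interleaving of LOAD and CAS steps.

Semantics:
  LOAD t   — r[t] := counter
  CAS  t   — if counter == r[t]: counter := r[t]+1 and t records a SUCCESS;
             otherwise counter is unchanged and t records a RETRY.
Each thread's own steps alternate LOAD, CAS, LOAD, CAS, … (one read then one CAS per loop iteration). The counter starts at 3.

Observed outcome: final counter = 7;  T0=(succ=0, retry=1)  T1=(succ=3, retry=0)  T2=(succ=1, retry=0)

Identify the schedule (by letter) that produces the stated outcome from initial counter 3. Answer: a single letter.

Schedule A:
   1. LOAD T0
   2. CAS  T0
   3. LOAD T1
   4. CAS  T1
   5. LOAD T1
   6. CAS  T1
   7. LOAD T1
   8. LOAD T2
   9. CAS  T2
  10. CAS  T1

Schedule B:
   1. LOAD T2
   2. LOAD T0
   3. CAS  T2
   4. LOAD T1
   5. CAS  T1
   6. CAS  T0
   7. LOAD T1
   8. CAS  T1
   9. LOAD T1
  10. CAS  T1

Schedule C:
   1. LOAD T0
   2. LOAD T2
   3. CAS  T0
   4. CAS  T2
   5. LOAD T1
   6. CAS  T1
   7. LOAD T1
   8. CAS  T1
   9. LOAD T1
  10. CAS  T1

Simulating candidate B:
[1] T2.load  rd  (counter 3, T2.r 3)
[2] T0.load  rd  (counter 3, T0.r 3)
[3] T2.cas  hit  (counter 4, T2.r 3)
[4] T1.load  rd  (counter 4, T1.r 4)
[5] T1.cas  hit  (counter 5, T1.r 4)
[6] T0.cas  miss  (counter 5, T0.r 3)
[7] T1.load  rd  (counter 5, T1.r 5)
[8] T1.cas  hit  (counter 6, T1.r 5)
[9] T1.load  rd  (counter 6, T1.r 6)
[10] T1.cas  hit  (counter 7, T1.r 6)

B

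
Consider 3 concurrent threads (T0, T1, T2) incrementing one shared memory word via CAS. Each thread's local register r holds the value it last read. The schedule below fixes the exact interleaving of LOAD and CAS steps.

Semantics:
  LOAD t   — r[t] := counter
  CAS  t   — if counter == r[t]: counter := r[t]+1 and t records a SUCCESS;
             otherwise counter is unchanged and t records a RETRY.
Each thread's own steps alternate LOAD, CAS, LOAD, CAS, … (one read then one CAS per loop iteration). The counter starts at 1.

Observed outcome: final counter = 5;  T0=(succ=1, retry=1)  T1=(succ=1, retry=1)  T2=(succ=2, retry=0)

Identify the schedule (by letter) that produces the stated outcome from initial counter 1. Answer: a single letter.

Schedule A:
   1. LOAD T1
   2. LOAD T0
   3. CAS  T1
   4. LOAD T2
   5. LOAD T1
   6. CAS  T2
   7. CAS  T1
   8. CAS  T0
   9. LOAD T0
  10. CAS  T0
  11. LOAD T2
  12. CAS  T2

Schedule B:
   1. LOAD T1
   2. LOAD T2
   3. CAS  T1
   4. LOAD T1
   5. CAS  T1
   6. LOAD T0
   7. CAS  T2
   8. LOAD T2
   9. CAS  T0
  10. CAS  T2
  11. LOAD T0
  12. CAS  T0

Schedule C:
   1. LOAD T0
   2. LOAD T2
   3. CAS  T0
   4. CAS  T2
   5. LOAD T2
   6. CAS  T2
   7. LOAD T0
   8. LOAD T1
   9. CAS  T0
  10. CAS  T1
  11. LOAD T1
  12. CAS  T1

Run A:
1. LOAD T1 → mem=1 r[T1]=1 [LOAD]
2. LOAD T0 → mem=1 r[T0]=1 [LOAD]
3. CAS T1 → mem=2 r[T1]=1 [OK]
4. LOAD T2 → mem=2 r[T2]=2 [LOAD]
5. LOAD T1 → mem=2 r[T1]=2 [LOAD]
6. CAS T2 → mem=3 r[T2]=2 [OK]
7. CAS T1 → mem=3 r[T1]=2 [RETRY]
8. CAS T0 → mem=3 r[T0]=1 [RETRY]
9. LOAD T0 → mem=3 r[T0]=3 [LOAD]
10. CAS T0 → mem=4 r[T0]=3 [OK]
11. LOAD T2 → mem=4 r[T2]=4 [LOAD]
12. CAS T2 → mem=5 r[T2]=4 [OK]

A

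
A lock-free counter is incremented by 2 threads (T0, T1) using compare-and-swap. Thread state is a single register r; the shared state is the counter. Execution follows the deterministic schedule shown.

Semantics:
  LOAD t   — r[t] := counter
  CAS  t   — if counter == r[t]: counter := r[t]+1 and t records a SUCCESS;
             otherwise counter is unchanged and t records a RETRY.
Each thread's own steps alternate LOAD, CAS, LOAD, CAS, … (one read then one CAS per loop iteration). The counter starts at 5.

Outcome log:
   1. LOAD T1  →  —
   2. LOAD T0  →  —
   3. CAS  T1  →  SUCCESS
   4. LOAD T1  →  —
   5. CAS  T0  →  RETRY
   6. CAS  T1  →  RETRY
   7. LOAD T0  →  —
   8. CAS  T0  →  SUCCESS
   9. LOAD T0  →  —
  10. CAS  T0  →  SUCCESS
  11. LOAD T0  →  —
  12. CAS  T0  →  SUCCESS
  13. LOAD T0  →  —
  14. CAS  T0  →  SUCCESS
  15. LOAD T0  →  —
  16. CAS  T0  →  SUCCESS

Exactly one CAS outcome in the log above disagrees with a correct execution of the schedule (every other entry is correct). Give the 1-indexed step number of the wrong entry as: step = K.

step = 6

Reference trace:
T1 LOAD — after: cnt=5, r=5 — load
T0 LOAD — after: cnt=5, r=5 — load
T1 CAS — after: cnt=6, r=5 — ok
T1 LOAD — after: cnt=6, r=6 — load
T0 CAS — after: cnt=6, r=5 — retry
T1 CAS — after: cnt=7, r=6 — ok
T0 LOAD — after: cnt=7, r=7 — load
T0 CAS — after: cnt=8, r=7 — ok
T0 LOAD — after: cnt=8, r=8 — load
T0 CAS — after: cnt=9, r=8 — ok
T0 LOAD — after: cnt=9, r=9 — load
T0 CAS — after: cnt=10, r=9 — ok
T0 LOAD — after: cnt=10, r=10 — load
T0 CAS — after: cnt=11, r=10 — ok
T0 LOAD — after: cnt=11, r=11 — load
T0 CAS — after: cnt=12, r=11 — ok
Flip is step 6.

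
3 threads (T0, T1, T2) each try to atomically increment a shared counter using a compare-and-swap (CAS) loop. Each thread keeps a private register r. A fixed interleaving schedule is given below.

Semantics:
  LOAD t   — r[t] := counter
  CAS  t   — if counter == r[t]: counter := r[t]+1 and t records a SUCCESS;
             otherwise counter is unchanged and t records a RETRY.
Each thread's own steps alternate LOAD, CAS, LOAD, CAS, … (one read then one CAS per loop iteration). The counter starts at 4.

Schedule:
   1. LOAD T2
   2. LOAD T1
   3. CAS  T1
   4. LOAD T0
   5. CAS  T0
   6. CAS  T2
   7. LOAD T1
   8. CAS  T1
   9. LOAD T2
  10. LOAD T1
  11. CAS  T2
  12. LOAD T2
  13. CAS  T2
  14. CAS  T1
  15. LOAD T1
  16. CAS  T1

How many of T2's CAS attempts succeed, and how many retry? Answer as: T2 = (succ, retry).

T2 LOAD — after: cnt=4, r=4 — load
T1 LOAD — after: cnt=4, r=4 — load
T1 CAS — after: cnt=5, r=4 — ok
T0 LOAD — after: cnt=5, r=5 — load
T0 CAS — after: cnt=6, r=5 — ok
T2 CAS — after: cnt=6, r=4 — retry
T1 LOAD — after: cnt=6, r=6 — load
T1 CAS — after: cnt=7, r=6 — ok
T2 LOAD — after: cnt=7, r=7 — load
T1 LOAD — after: cnt=7, r=7 — load
T2 CAS — after: cnt=8, r=7 — ok
T2 LOAD — after: cnt=8, r=8 — load
T2 CAS — after: cnt=9, r=8 — ok
T1 CAS — after: cnt=9, r=7 — retry
T1 LOAD — after: cnt=9, r=9 — load
T1 CAS — after: cnt=10, r=9 — ok

T2 = (2, 1)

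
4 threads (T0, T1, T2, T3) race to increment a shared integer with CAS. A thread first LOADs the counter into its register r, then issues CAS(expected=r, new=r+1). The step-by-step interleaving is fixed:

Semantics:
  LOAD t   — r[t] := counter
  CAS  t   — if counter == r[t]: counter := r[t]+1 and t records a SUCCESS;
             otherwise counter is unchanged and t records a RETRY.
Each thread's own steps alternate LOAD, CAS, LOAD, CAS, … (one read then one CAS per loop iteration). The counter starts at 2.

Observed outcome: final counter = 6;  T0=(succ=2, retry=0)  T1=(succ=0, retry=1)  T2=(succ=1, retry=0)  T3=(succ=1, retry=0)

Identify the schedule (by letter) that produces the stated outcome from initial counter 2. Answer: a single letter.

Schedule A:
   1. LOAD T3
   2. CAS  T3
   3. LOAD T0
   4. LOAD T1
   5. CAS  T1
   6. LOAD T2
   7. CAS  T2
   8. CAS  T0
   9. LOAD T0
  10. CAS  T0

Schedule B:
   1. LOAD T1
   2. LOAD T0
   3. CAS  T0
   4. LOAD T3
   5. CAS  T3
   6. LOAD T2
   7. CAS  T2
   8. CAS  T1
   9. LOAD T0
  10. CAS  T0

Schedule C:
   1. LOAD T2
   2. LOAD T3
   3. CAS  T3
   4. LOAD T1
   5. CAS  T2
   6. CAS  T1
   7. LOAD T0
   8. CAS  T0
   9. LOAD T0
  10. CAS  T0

B

Tracing schedule B:
   1) LOAD T1:  M=2  r_T1=2
   2) LOAD T0:  M=2  r_T0=2
   3) CAS  T0:  M=3  r_T0=2 ✓
   4) LOAD T3:  M=3  r_T3=3
   5) CAS  T3:  M=4  r_T3=3 ✓
   6) LOAD T2:  M=4  r_T2=4
   7) CAS  T2:  M=5  r_T2=4 ✓
   8) CAS  T1:  M=5  r_T1=2 ✗
   9) LOAD T0:  M=5  r_T0=5
  10) CAS  T0:  M=6  r_T0=5 ✓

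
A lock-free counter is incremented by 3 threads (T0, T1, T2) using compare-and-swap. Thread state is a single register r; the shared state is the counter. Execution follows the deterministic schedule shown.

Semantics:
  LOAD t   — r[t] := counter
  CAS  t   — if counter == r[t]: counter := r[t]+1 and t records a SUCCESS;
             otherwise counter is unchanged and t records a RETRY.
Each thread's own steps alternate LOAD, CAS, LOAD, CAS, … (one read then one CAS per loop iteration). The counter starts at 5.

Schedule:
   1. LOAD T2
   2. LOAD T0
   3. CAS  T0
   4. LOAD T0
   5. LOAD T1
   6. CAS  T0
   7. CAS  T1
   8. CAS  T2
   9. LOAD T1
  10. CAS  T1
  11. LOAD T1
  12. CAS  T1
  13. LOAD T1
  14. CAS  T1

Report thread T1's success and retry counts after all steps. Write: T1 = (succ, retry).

T1 = (3, 1)

1. LOAD T2 → mem=5 r[T2]=5 [LOAD]
2. LOAD T0 → mem=5 r[T0]=5 [LOAD]
3. CAS T0 → mem=6 r[T0]=5 [OK]
4. LOAD T0 → mem=6 r[T0]=6 [LOAD]
5. LOAD T1 → mem=6 r[T1]=6 [LOAD]
6. CAS T0 → mem=7 r[T0]=6 [OK]
7. CAS T1 → mem=7 r[T1]=6 [RETRY]
8. CAS T2 → mem=7 r[T2]=5 [RETRY]
9. LOAD T1 → mem=7 r[T1]=7 [LOAD]
10. CAS T1 → mem=8 r[T1]=7 [OK]
11. LOAD T1 → mem=8 r[T1]=8 [LOAD]
12. CAS T1 → mem=9 r[T1]=8 [OK]
13. LOAD T1 → mem=9 r[T1]=9 [LOAD]
14. CAS T1 → mem=10 r[T1]=9 [OK]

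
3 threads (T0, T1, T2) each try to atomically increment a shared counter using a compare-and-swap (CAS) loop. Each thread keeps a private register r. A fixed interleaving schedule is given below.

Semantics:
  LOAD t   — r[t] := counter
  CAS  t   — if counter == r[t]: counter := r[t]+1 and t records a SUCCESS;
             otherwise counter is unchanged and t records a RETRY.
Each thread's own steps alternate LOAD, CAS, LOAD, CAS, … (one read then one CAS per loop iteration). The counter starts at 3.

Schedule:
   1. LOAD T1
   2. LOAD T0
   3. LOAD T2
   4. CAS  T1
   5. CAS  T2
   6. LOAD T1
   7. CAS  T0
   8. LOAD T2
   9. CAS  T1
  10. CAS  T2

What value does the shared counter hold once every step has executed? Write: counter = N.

step 1: T1 LOAD ⇒ load; ctr=3 reg=3
step 2: T0 LOAD ⇒ load; ctr=3 reg=3
step 3: T2 LOAD ⇒ load; ctr=3 reg=3
step 4: T1 CAS ⇒ ok; ctr=4 reg=3
step 5: T2 CAS ⇒ retry; ctr=4 reg=3
step 6: T1 LOAD ⇒ load; ctr=4 reg=4
step 7: T0 CAS ⇒ retry; ctr=4 reg=3
step 8: T2 LOAD ⇒ load; ctr=4 reg=4
step 9: T1 CAS ⇒ ok; ctr=5 reg=4
step 10: T2 CAS ⇒ retry; ctr=5 reg=4

counter = 5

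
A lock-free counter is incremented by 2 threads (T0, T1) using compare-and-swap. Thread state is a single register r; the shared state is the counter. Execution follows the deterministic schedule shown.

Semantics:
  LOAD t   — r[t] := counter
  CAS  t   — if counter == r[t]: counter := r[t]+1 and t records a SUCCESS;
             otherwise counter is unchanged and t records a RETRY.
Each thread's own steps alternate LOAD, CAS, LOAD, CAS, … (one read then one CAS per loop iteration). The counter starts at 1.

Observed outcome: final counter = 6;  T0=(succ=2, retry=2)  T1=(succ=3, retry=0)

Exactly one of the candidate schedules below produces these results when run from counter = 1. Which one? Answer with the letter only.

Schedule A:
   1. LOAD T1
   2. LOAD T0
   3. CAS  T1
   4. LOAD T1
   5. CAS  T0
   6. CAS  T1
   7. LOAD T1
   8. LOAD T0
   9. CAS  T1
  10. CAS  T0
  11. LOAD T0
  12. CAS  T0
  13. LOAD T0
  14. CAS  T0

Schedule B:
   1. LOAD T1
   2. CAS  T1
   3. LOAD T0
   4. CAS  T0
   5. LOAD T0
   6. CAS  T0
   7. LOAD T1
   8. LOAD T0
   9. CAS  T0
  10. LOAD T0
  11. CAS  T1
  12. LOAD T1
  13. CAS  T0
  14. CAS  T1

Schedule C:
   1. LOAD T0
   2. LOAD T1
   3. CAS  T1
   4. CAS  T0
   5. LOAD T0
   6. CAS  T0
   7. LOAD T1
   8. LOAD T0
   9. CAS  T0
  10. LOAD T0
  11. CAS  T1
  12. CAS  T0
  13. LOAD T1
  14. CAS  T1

Run A:
#1 T1 reads 1
#2 T0 reads 1
#3 T1 CAS(1→2) writes; counter now 2
#4 T1 reads 2
#5 T0 CAS(1→2) fails; counter now 2
#6 T1 CAS(2→3) writes; counter now 3
#7 T1 reads 3
#8 T0 reads 3
#9 T1 CAS(3→4) writes; counter now 4
#10 T0 CAS(3→4) fails; counter now 4
#11 T0 reads 4
#12 T0 CAS(4→5) writes; counter now 5
#13 T0 reads 5
#14 T0 CAS(5→6) writes; counter now 6

A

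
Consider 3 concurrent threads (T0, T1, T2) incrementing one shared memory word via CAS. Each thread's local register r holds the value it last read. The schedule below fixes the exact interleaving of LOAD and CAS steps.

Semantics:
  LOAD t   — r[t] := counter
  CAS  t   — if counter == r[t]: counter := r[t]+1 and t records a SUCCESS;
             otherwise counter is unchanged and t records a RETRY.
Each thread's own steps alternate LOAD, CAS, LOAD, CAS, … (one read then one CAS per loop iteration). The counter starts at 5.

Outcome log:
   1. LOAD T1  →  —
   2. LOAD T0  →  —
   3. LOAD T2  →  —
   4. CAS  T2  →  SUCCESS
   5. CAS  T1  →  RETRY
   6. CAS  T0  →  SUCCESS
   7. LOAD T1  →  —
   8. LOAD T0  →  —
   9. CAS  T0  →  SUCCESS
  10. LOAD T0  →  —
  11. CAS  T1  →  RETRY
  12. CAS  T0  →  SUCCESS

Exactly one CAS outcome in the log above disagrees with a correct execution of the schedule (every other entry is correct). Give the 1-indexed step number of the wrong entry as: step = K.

step = 6

Correct run:
step 1: T1 LOAD ⇒ load; ctr=5 reg=5
step 2: T0 LOAD ⇒ load; ctr=5 reg=5
step 3: T2 LOAD ⇒ load; ctr=5 reg=5
step 4: T2 CAS ⇒ ok; ctr=6 reg=5
step 5: T1 CAS ⇒ retry; ctr=6 reg=5
step 6: T0 CAS ⇒ retry; ctr=6 reg=5
step 7: T1 LOAD ⇒ load; ctr=6 reg=6
step 8: T0 LOAD ⇒ load; ctr=6 reg=6
step 9: T0 CAS ⇒ ok; ctr=7 reg=6
step 10: T0 LOAD ⇒ load; ctr=7 reg=7
step 11: T1 CAS ⇒ retry; ctr=7 reg=6
step 12: T0 CAS ⇒ ok; ctr=8 reg=7
Flip is step 6.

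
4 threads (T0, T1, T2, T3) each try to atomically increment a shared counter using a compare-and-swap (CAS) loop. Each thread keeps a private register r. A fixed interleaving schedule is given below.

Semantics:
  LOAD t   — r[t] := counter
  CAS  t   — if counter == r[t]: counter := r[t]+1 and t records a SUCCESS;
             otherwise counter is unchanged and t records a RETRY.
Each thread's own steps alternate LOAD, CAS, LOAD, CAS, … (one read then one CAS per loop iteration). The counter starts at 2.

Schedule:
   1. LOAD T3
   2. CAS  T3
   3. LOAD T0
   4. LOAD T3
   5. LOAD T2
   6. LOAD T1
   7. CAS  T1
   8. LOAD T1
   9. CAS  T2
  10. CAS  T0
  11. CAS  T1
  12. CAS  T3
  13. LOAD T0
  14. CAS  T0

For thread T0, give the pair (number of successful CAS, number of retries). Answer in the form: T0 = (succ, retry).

T0 = (1, 1)

[1] T3.load  rd  (counter 2, T3.r 2)
[2] T3.cas  hit  (counter 3, T3.r 2)
[3] T0.load  rd  (counter 3, T0.r 3)
[4] T3.load  rd  (counter 3, T3.r 3)
[5] T2.load  rd  (counter 3, T2.r 3)
[6] T1.load  rd  (counter 3, T1.r 3)
[7] T1.cas  hit  (counter 4, T1.r 3)
[8] T1.load  rd  (counter 4, T1.r 4)
[9] T2.cas  miss  (counter 4, T2.r 3)
[10] T0.cas  miss  (counter 4, T0.r 3)
[11] T1.cas  hit  (counter 5, T1.r 4)
[12] T3.cas  miss  (counter 5, T3.r 3)
[13] T0.load  rd  (counter 5, T0.r 5)
[14] T0.cas  hit  (counter 6, T0.r 5)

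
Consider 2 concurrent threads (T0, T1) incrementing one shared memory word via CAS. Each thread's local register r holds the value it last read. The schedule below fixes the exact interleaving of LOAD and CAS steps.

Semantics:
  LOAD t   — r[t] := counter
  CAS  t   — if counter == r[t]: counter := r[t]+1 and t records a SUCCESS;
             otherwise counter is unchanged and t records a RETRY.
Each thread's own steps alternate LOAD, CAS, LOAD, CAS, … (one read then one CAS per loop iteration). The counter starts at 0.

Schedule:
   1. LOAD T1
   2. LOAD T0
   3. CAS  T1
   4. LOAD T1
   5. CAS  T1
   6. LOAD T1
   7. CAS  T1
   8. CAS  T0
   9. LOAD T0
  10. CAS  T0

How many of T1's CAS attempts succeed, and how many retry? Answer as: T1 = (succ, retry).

1. LOAD T1 → mem=0 r[T1]=0 [LOAD]
2. LOAD T0 → mem=0 r[T0]=0 [LOAD]
3. CAS T1 → mem=1 r[T1]=0 [OK]
4. LOAD T1 → mem=1 r[T1]=1 [LOAD]
5. CAS T1 → mem=2 r[T1]=1 [OK]
6. LOAD T1 → mem=2 r[T1]=2 [LOAD]
7. CAS T1 → mem=3 r[T1]=2 [OK]
8. CAS T0 → mem=3 r[T0]=0 [RETRY]
9. LOAD T0 → mem=3 r[T0]=3 [LOAD]
10. CAS T0 → mem=4 r[T0]=3 [OK]

T1 = (3, 0)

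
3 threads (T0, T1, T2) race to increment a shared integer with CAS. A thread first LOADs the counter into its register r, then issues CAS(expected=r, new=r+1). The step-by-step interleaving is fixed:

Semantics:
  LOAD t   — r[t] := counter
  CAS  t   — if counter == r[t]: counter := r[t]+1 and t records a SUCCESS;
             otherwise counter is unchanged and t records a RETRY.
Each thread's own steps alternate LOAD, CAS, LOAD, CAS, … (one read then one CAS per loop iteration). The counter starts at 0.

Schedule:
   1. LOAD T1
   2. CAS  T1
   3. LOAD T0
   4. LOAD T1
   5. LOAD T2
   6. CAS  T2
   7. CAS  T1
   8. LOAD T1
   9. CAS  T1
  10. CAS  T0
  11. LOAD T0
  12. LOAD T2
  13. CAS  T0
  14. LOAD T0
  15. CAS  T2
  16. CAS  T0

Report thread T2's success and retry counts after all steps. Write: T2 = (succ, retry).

T2 = (1, 1)

step 1: T1 LOAD ⇒ load; ctr=0 reg=0
step 2: T1 CAS ⇒ ok; ctr=1 reg=0
step 3: T0 LOAD ⇒ load; ctr=1 reg=1
step 4: T1 LOAD ⇒ load; ctr=1 reg=1
step 5: T2 LOAD ⇒ load; ctr=1 reg=1
step 6: T2 CAS ⇒ ok; ctr=2 reg=1
step 7: T1 CAS ⇒ retry; ctr=2 reg=1
step 8: T1 LOAD ⇒ load; ctr=2 reg=2
step 9: T1 CAS ⇒ ok; ctr=3 reg=2
step 10: T0 CAS ⇒ retry; ctr=3 reg=1
step 11: T0 LOAD ⇒ load; ctr=3 reg=3
step 12: T2 LOAD ⇒ load; ctr=3 reg=3
step 13: T0 CAS ⇒ ok; ctr=4 reg=3
step 14: T0 LOAD ⇒ load; ctr=4 reg=4
step 15: T2 CAS ⇒ retry; ctr=4 reg=3
step 16: T0 CAS ⇒ ok; ctr=5 reg=4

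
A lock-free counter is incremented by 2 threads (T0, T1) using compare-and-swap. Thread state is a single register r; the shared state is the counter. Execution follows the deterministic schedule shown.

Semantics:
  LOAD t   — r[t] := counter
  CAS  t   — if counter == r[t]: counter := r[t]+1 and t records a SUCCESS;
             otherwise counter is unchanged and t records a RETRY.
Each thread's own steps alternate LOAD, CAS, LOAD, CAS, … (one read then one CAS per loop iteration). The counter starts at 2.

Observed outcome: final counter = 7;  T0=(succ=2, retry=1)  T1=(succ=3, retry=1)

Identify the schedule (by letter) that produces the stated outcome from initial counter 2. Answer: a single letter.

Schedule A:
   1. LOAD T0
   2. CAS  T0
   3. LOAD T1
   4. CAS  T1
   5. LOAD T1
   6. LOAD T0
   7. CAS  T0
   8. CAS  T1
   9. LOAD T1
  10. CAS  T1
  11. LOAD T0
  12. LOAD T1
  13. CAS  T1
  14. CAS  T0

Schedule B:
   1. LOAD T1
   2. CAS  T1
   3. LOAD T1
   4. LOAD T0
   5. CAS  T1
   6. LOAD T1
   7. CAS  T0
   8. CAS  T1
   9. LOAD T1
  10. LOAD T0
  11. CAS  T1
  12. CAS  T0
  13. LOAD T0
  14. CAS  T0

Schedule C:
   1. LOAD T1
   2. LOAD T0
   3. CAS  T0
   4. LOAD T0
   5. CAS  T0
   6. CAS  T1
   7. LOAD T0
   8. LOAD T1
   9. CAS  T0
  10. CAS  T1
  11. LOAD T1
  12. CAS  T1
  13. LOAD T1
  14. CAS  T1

Tracing schedule A:
   1) LOAD T0:  M=2  r_T0=2
   2) CAS  T0:  M=3  r_T0=2 ✓
   3) LOAD T1:  M=3  r_T1=3
   4) CAS  T1:  M=4  r_T1=3 ✓
   5) LOAD T1:  M=4  r_T1=4
   6) LOAD T0:  M=4  r_T0=4
   7) CAS  T0:  M=5  r_T0=4 ✓
   8) CAS  T1:  M=5  r_T1=4 ✗
   9) LOAD T1:  M=5  r_T1=5
  10) CAS  T1:  M=6  r_T1=5 ✓
  11) LOAD T0:  M=6  r_T0=6
  12) LOAD T1:  M=6  r_T1=6
  13) CAS  T1:  M=7  r_T1=6 ✓
  14) CAS  T0:  M=7  r_T0=6 ✗

A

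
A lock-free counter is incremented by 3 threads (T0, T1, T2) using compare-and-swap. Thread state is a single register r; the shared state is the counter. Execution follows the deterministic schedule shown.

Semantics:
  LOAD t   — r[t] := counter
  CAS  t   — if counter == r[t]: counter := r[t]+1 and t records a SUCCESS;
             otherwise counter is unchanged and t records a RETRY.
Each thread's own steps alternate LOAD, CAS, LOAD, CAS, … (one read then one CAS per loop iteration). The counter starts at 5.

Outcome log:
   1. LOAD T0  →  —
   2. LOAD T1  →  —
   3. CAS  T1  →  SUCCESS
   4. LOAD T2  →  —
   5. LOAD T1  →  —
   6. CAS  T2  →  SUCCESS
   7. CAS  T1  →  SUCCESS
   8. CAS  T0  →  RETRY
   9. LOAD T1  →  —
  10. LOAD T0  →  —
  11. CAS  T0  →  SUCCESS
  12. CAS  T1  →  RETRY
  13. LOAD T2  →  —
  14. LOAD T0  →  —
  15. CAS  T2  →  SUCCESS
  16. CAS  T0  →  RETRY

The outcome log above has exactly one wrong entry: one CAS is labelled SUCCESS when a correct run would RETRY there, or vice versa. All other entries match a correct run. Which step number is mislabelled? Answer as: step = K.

Correct run:
[1] T0.load  rd  (counter 5, T0.r 5)
[2] T1.load  rd  (counter 5, T1.r 5)
[3] T1.cas  hit  (counter 6, T1.r 5)
[4] T2.load  rd  (counter 6, T2.r 6)
[5] T1.load  rd  (counter 6, T1.r 6)
[6] T2.cas  hit  (counter 7, T2.r 6)
[7] T1.cas  miss  (counter 7, T1.r 6)
[8] T0.cas  miss  (counter 7, T0.r 5)
[9] T1.load  rd  (counter 7, T1.r 7)
[10] T0.load  rd  (counter 7, T0.r 7)
[11] T0.cas  hit  (counter 8, T0.r 7)
[12] T1.cas  miss  (counter 8, T1.r 7)
[13] T2.load  rd  (counter 8, T2.r 8)
[14] T0.load  rd  (counter 8, T0.r 8)
[15] T2.cas  hit  (counter 9, T2.r 8)
[16] T0.cas  miss  (counter 9, T0.r 8)
Mismatch at 7.

step = 7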